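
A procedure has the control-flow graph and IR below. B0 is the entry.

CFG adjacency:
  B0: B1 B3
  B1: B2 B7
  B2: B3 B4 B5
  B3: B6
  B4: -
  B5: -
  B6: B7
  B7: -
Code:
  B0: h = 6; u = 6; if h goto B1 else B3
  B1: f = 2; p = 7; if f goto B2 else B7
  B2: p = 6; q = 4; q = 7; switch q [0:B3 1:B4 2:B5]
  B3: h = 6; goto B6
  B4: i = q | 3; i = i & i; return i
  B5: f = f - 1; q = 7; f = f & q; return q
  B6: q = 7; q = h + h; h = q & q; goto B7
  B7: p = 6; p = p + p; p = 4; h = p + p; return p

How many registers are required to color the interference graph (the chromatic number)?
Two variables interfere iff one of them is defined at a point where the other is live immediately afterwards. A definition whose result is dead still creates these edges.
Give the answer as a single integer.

Answer: 2

Working:
Per-block:
  B0: {h,u} / ∅
  B1: {f,p} / ∅
  B2: {p,q} / ∅
  B3: {h} / ∅
  B4: {i} / {q}
  B5: {f,q} / {f}
  B6: {h,q} / {h}
  B7: {h,p} / ∅

Backward fixpoint:
  B0: in=∅ out=∅
  B1: in=∅ out={f}
  B2: in={f} out={f,q}
  B3: in=∅ out={h}
  B4: in={q} out=∅
  B5: in={f} out=∅
  B6: in={h} out=∅
  B7: in=∅ out=∅

Conflict graph:
  f: {p,q}
  h: {p,q,u}
  i: ∅
  p: {f,h}
  q: {f,h}
  u: {h}

Registers:
  {f,p} pairwise interfere (2-clique) ⇒ χ ≥ 2
  assign f→c0 h→c0 i→c0 p→c1 q→c1 u→c1 — no edge inside a register ⇒ χ ≤ 2
  χ = 2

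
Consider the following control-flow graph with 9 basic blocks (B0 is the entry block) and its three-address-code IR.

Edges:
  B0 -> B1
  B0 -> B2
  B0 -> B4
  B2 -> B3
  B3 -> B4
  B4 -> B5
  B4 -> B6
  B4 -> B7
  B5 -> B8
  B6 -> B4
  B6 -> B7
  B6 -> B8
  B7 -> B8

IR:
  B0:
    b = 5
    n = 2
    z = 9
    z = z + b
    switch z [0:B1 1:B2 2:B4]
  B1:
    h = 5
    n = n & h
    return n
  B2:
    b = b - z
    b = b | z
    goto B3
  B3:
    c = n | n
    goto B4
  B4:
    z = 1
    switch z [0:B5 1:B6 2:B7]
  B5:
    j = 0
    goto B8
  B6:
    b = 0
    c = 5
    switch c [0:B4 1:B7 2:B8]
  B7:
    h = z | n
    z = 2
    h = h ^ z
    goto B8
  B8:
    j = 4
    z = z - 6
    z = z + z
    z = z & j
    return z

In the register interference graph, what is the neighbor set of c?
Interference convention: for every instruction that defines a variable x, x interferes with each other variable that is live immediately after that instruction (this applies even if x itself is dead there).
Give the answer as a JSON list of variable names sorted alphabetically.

Block summaries:
  B0: {b,n,z} / ∅
  B1: {h,n} / {n}
  B2: {b} / {b,z}
  B3: {c} / {n}
  B4: {z} / ∅
  B5: {j} / ∅
  B6: {b,c} / ∅
  B7: {h,z} / {n,z}
  B8: {j,z} / {z}

Live sets:
  live B0: ∅→{b,n,z}
  live B1: {n}→∅
  live B2: {b,n,z}→{n}
  live B3: {n}→{n}
  live B4: {n}→{n,z}
  live B5: {z}→{z}
  live B6: {n,z}→{n,z}
  live B7: {n,z}→{z}
  live B8: {z}→∅

Interfere edges:
  b — {n,z}
  c — {n,z}
  h — {n,z}
  j — {z}
  n — {b,c,h,z}
  z — {b,c,h,j,n}

N(c) = ["n", "z"]

Answer: ["n", "z"]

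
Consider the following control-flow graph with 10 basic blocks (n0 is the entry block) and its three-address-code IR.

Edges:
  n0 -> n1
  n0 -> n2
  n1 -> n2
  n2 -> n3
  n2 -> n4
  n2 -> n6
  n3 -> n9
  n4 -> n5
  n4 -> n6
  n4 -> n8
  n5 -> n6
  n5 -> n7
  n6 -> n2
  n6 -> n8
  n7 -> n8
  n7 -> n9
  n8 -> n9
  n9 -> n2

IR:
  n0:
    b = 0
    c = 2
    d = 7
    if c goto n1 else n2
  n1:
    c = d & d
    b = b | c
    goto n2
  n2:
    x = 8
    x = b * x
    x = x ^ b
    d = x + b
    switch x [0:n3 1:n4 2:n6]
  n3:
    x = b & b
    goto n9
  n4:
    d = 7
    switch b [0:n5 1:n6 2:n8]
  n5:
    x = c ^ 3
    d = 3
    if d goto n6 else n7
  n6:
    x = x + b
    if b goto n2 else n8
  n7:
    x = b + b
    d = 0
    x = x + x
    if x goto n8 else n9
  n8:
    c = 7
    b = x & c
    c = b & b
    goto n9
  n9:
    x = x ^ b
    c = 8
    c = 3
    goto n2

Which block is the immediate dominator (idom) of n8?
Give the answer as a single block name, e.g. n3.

Answer: n2

Working:
idom tree: n1←n0 n2←n0 n3←n2 n4←n2 n5←n4 n6←n2 n7←n5 n8←n2 n9←n2
Join-block Dom:
  n2: preds {n0,n1,n6,n9}: {n0} ∩ {n0,n1} ∩ {n0,n2,n6} ∩ {n0,n2,n9} = {n0}; idom=n0
  n6: preds {n2,n4,n5}: {n0,n2} ∩ {n0,n2,n4} ∩ {n0,n2,n4,n5} = {n0,n2}; idom=n2
  n8: preds {n4,n6,n7}: {n0,n2,n4} ∩ {n0,n2,n6} ∩ {n0,n2,n4,n5,n7} = {n0,n2}; idom=n2
  n9: preds {n3,n7,n8}: {n0,n2,n3} ∩ {n0,n2,n4,n5,n7} ∩ {n0,n2,n8} = {n0,n2}; idom=n2

idom(n8) = n2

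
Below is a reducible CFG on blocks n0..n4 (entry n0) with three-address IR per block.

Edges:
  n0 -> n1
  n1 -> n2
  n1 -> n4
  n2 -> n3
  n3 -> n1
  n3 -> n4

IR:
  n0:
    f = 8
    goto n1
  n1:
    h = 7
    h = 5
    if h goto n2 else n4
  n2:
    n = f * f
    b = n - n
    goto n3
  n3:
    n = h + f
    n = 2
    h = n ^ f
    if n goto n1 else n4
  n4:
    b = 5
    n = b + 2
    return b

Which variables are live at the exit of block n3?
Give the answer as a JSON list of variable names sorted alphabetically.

Answer: ["f"]

Derivation:
Per-block:
  n0 def {f} use ∅
  n1 def {h} use ∅
  n2 def {b,n} use {f}
  n3 def {h,n} use {f,h}
  n4 def {b,n} use ∅

Liveness:
  n0 li=∅ lo={f}
  n1 li={f} lo={f,h}
  n2 li={f,h} lo={f,h}
  n3 li={f,h} lo={f}
  n4 li=∅ lo=∅

live-out(n3) = ["f"]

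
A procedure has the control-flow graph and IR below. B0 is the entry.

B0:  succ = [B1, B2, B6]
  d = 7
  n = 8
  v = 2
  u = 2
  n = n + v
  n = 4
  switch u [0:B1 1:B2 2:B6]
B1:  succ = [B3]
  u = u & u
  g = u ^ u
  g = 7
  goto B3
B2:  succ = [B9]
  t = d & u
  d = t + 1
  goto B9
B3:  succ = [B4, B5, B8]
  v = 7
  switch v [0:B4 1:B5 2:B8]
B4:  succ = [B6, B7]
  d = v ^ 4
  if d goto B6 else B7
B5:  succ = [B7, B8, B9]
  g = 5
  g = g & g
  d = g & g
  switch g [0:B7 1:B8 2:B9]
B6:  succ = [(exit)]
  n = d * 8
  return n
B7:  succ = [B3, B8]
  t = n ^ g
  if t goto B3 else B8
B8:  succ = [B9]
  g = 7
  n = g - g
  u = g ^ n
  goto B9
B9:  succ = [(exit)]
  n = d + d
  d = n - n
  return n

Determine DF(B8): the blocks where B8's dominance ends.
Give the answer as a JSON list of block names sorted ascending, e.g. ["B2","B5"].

Answer: ["B9"]

Derivation:
idom tree: B1←B0 B2←B0 B3←B1 B4←B3 B5←B3 B6←B0 B7←B3 B8←B3 B9←B0
Join-block Dom:
  B3: preds {B1,B7}: {B0,B1} ∩ {B0,B1,B3,B7} = {B0,B1}; idom=B1
  B6: preds {B0,B4}: {B0} ∩ {B0,B1,B3,B4} = {B0}; idom=B0
  B7: preds {B4,B5}: {B0,B1,B3,B4} ∩ {B0,B1,B3,B5} = {B0,B1,B3}; idom=B3
  B8: preds {B3,B5,B7}: {B0,B1,B3} ∩ {B0,B1,B3,B5} ∩ {B0,B1,B3,B7} = {B0,B1,B3}; idom=B3
  B9: preds {B2,B5,B8}: {B0,B2} ∩ {B0,B1,B3,B5} ∩ {B0,B1,B3,B8} = {B0}; idom=B0

DF walk-up:
  B3←B1: walk · to B1
  B3←B7: walk B7→B3 to B1
  B6←B0: walk · to B0
  B6←B4: walk B4→B3→B1 to B0
  B7←B4: walk B4 to B3
  B7←B5: walk B5 to B3
  B8←B3: walk · to B3
  B8←B5: walk B5 to B3
  B8←B7: walk B7 to B3
  B9←B2: walk B2 to B0
  B9←B5: walk B5→B3→B1 to B0
  B9←B8: walk B8→B3→B1 to B0
  B0 → ∅
  B1 → {B6,B9}
  B2 → {B9}
  B3 → {B3,B6,B9}
  B4 → {B6,B7}
  B5 → {B7,B8,B9}
  B6 → ∅
  B7 → {B3,B8}
  B8 → {B9}
  B9 → ∅

DF(B8) = ["B9"]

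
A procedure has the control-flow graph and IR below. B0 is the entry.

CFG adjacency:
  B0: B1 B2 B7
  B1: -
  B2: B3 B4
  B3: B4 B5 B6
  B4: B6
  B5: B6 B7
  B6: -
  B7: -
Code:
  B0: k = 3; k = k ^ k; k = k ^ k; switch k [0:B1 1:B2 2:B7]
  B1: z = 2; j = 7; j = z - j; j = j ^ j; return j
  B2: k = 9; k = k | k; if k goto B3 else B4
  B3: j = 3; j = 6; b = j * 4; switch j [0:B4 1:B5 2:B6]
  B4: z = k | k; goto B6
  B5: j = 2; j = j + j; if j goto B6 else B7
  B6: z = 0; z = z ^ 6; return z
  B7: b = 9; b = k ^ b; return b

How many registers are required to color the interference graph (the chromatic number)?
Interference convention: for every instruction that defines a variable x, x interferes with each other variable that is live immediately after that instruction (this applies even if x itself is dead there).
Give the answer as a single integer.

Block summaries:
  B0: {k} / ∅
  B1: {j,z} / ∅
  B2: {k} / ∅
  B3: {b,j} / ∅
  B4: {z} / {k}
  B5: {j} / ∅
  B6: {z} / ∅
  B7: {b} / {k}

Live sets:
  B0: in=∅ out={k}
  B1: in=∅ out=∅
  B2: in=∅ out={k}
  B3: in={k} out={k}
  B4: in={k} out=∅
  B5: in={k} out={k}
  B6: in=∅ out=∅
  B7: in={k} out=∅

Interfere edges:
  b — {j,k}
  j — {b,k,z}
  k — {b,j}
  z — {j}

Registers:
  clique {b,j,k} ⇒ need ≥ 3
  3-colouring: R0={j}  R1={b,z}  R2={k}
  χ = 3

Answer: 3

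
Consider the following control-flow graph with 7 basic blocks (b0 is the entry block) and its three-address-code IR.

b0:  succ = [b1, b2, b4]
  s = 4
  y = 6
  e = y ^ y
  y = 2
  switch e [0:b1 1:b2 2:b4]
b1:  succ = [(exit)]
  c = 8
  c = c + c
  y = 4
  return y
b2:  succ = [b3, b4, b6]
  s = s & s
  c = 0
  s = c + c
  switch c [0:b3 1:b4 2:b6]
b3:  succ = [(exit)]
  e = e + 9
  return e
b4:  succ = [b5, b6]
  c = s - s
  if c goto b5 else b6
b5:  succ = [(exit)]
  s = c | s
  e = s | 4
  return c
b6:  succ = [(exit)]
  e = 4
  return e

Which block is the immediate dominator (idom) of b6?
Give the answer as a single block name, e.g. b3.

idom tree: b1←b0 b2←b0 b3←b2 b4←b0 b5←b4 b6←b0
Dom at joins:
  b4: preds {b0,b2}: {b0} ∩ {b0,b2} = {b0}; idom=b0
  b6: preds {b2,b4}: {b0,b2} ∩ {b0,b4} = {b0}; idom=b0

idom(b6) = b0

Answer: b0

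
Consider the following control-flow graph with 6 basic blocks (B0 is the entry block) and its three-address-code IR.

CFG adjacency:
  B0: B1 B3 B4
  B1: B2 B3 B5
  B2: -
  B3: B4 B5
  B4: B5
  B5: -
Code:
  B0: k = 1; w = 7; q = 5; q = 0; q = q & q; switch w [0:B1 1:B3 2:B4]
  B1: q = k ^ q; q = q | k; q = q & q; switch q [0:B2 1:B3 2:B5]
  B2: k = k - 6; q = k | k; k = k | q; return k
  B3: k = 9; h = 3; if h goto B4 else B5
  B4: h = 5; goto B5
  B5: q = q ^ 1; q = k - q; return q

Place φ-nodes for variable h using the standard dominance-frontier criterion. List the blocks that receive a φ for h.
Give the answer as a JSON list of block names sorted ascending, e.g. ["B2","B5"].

Answer: ["B4", "B5"]

Derivation:
idom tree: B1←B0 B2←B1 B3←B0 B4←B0 B5←B0
Dom∩ at merges:
  B3: preds {B0,B1}: {B0} ∩ {B0,B1} = {B0}; idom=B0
  B4: preds {B0,B3}: {B0} ∩ {B0,B3} = {B0}; idom=B0
  B5: preds {B1,B3,B4}: {B0,B1} ∩ {B0,B3} ∩ {B0,B4} = {B0}; idom=B0

Frontier:
  join B3 pred B0: · stop@B0
  join B3 pred B1: B1 stop@B0
  join B4 pred B0: · stop@B0
  join B4 pred B3: B3 stop@B0
  join B5 pred B1: B1 stop@B0
  join B5 pred B3: B3 stop@B0
  join B5 pred B4: B4 stop@B0
  B0: DF=∅
  B1: DF={B3,B5}
  B2: DF=∅
  B3: DF={B4,B5}
  B4: DF={B5}
  B5: DF=∅

φ for h: defs {B3,B4}
  DF⁺ = {B4,B5}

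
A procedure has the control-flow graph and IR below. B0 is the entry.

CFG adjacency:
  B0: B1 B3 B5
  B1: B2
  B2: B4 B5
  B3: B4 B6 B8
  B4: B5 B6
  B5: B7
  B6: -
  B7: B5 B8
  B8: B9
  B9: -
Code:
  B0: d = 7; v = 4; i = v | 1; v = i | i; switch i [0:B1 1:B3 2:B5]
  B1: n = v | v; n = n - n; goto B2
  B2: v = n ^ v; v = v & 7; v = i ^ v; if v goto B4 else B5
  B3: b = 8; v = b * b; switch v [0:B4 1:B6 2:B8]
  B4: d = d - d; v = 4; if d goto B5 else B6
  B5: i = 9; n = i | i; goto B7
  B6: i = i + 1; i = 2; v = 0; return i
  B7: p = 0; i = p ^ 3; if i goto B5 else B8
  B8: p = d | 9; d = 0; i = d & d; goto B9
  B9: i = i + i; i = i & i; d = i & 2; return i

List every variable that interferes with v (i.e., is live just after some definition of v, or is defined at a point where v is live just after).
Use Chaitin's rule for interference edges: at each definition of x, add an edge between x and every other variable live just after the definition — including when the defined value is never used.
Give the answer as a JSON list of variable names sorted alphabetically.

Block summaries:
  B0: def={d,i,v} ue=∅
  B1: def={n} ue={v}
  B2: def={v} ue={i,n,v}
  B3: def={b,v} ue=∅
  B4: def={d,v} ue={d}
  B5: def={i,n} ue=∅
  B6: def={i,v} ue={i}
  B7: def={i,p} ue=∅
  B8: def={d,i,p} ue={d}
  B9: def={d,i} ue={i}

Liveness:
  B0 li=∅ lo={d,i,v}
  B1 li={d,i,v} lo={d,i,n,v}
  B2 li={d,i,n,v} lo={d,i}
  B3 li={d,i} lo={d,i}
  B4 li={d,i} lo={d,i}
  B5 li={d} lo={d}
  B6 li={i} lo=∅
  B7 li={d} lo={d}
  B8 li={d} lo={i}
  B9 li={i} lo=∅

Interfere edges:
  b: {d,i}
  d: {b,i,n,p,v}
  i: {b,d,n,v}
  n: {d,i,v}
  p: {d}
  v: {d,i,n}

N(v) = ["d", "i", "n"]

Answer: ["d", "i", "n"]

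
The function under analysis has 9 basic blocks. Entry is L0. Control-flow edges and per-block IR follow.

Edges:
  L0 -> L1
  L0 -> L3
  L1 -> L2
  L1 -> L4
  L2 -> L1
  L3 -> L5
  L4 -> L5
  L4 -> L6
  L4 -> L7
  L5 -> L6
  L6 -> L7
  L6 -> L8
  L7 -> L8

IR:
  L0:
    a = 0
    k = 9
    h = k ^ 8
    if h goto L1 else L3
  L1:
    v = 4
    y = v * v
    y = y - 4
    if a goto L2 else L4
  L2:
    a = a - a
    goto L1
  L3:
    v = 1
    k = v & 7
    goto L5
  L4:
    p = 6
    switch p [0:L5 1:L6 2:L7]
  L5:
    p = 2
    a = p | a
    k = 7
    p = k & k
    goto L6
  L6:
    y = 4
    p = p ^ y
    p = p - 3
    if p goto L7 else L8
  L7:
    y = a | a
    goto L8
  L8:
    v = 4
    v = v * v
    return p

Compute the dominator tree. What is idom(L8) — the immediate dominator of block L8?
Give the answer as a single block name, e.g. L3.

Answer: L0

Derivation:
idom tree: L1←L0 L2←L1 L3←L0 L4←L1 L5←L0 L6←L0 L7←L0 L8←L0
Join-block Dom:
  L1: preds {L0,L2}: {L0} ∩ {L0,L1,L2} = {L0}; idom=L0
  L5: preds {L3,L4}: {L0,L3} ∩ {L0,L1,L4} = {L0}; idom=L0
  L6: preds {L4,L5}: {L0,L1,L4} ∩ {L0,L5} = {L0}; idom=L0
  L7: preds {L4,L6}: {L0,L1,L4} ∩ {L0,L6} = {L0}; idom=L0
  L8: preds {L6,L7}: {L0,L6} ∩ {L0,L7} = {L0}; idom=L0

idom(L8) = L0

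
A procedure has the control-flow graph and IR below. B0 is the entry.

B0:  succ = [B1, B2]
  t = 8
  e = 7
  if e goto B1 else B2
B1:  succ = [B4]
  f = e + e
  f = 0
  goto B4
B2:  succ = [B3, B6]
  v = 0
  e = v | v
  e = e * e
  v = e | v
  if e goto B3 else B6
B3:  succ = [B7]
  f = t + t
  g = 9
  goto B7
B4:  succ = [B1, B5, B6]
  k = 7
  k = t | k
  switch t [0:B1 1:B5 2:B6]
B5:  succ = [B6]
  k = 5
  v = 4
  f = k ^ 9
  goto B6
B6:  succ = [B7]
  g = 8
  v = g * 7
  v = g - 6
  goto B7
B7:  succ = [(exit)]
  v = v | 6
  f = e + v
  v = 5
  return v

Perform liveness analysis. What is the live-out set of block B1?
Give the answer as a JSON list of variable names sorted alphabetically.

Answer: ["e", "t"]

Derivation:
Block summaries:
  B0: def={e,t} ue=∅
  B1: def={f} ue={e}
  B2: def={e,v} ue=∅
  B3: def={f,g} ue={t}
  B4: def={k} ue={t}
  B5: def={f,k,v} ue=∅
  B6: def={g,v} ue=∅
  B7: def={f,v} ue={e,v}

Live sets:
  B0: in=∅ out={e,t}
  B1: in={e,t} out={e,t}
  B2: in={t} out={e,t,v}
  B3: in={e,t,v} out={e,v}
  B4: in={e,t} out={e,t}
  B5: in={e} out={e}
  B6: in={e} out={e,v}
  B7: in={e,v} out=∅

live-out(B1) = ["e", "t"]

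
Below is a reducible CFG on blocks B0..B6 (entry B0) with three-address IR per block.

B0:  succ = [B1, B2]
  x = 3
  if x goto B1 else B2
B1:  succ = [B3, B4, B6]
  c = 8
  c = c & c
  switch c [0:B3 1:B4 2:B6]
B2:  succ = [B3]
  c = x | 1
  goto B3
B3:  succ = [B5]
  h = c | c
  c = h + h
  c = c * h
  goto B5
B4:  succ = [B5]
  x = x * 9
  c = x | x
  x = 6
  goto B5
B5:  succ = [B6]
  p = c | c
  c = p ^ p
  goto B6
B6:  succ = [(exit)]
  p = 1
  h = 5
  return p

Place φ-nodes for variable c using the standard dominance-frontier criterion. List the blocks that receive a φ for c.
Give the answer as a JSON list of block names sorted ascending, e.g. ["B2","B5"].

Answer: ["B3", "B5", "B6"]

Working:
idom tree: B1←B0 B2←B0 B3←B0 B4←B1 B5←B0 B6←B0
Dom at joins:
  B3: preds {B1,B2}: {B0,B1} ∩ {B0,B2} = {B0}; idom=B0
  B5: preds {B3,B4}: {B0,B3} ∩ {B0,B1,B4} = {B0}; idom=B0
  B6: preds {B1,B5}: {B0,B1} ∩ {B0,B5} = {B0}; idom=B0

DF walk-up:
  join B3 pred B1: B1 stop@B0
  join B3 pred B2: B2 stop@B0
  join B5 pred B3: B3 stop@B0
  join B5 pred B4: B4→B1 stop@B0
  join B6 pred B1: B1 stop@B0
  join B6 pred B5: B5 stop@B0
  B0: DF=∅
  B1: DF={B3,B5,B6}
  B2: DF={B3}
  B3: DF={B5}
  B4: DF={B5}
  B5: DF={B6}
  B6: DF=∅

φ for c: defs {B1,B2,B3,B4,B5}
  DF⁺ = {B3,B5,B6}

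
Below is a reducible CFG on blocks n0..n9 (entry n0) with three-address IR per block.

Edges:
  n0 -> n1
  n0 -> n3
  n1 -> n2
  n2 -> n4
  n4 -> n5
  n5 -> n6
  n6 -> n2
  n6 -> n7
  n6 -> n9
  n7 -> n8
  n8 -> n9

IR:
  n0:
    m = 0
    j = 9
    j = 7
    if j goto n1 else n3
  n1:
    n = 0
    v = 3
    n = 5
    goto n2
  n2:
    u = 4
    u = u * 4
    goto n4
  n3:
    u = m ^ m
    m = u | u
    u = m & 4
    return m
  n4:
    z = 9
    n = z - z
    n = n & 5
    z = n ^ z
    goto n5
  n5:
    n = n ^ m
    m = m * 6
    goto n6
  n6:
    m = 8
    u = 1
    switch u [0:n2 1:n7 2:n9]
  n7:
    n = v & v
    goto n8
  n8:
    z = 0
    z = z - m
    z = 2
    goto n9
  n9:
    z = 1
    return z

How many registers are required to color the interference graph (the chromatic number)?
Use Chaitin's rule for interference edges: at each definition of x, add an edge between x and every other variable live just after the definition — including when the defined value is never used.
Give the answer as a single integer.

def/use:
  n0 def {j,m} use ∅
  n1 def {n,v} use ∅
  n2 def {u} use ∅
  n3 def {m,u} use {m}
  n4 def {n,z} use ∅
  n5 def {m,n} use {m,n}
  n6 def {m,u} use ∅
  n7 def {n} use {v}
  n8 def {z} use {m}
  n9 def {z} use ∅

Liveness:
  live n0: ∅→{m}
  live n1: {m}→{m,v}
  live n2: {m,v}→{m,v}
  live n3: {m}→∅
  live n4: {m,v}→{m,n,v}
  live n5: {m,n,v}→{v}
  live n6: {v}→{m,v}
  live n7: {m,v}→{m}
  live n8: {m}→∅
  live n9: ∅→∅

Interfere edges:
  j: {m}
  m: {j,n,u,v,z}
  n: {m,v,z}
  u: {m,v}
  v: {m,n,u,z}
  z: {m,n,v}

Registers:
  clique {m,n,v,z} ⇒ need ≥ 4
  4-colouring: c0={m}  c1={j,v}  c2={n,u}  c3={z}
  χ = 4

Answer: 4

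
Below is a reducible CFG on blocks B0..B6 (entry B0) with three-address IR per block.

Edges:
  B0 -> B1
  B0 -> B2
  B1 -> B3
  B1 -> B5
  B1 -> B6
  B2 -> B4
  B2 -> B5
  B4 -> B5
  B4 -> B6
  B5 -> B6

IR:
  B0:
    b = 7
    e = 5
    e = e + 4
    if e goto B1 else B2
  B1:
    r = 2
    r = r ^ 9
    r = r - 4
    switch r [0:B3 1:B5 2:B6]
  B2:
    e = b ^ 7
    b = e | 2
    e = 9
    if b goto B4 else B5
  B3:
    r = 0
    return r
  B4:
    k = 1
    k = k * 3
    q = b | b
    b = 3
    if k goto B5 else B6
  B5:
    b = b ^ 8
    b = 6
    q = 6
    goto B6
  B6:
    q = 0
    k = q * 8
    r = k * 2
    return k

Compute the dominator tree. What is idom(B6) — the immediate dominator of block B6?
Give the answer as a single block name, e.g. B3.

Answer: B0

Analysis:
idom tree: B1←B0 B2←B0 B3←B1 B4←B2 B5←B0 B6←B0
Join-block Dom:
  B5: preds {B1,B2,B4}: {B0,B1} ∩ {B0,B2} ∩ {B0,B2,B4} = {B0}; idom=B0
  B6: preds {B1,B4,B5}: {B0,B1} ∩ {B0,B2,B4} ∩ {B0,B5} = {B0}; idom=B0

idom(B6) = B0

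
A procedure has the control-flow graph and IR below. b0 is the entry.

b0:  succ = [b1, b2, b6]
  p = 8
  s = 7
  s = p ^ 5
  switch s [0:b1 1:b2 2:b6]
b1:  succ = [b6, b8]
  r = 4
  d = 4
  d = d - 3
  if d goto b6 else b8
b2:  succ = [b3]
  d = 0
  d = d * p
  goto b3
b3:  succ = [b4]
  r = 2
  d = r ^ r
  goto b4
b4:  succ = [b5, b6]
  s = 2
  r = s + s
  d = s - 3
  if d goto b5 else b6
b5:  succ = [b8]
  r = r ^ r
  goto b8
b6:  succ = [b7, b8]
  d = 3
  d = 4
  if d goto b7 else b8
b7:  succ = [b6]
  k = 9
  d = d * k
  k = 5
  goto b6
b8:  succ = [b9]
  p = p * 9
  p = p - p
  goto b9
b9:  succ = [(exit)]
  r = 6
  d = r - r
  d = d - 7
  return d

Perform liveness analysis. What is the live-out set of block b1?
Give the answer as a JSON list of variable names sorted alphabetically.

def/use:
  b0: {p,s} / ∅
  b1: {d,r} / ∅
  b2: {d} / {p}
  b3: {d,r} / ∅
  b4: {d,r,s} / ∅
  b5: {r} / {r}
  b6: {d} / ∅
  b7: {d,k} / {d}
  b8: {p} / {p}
  b9: {d,r} / ∅

Backward fixpoint:
  live b0: ∅→{p}
  live b1: {p}→{p}
  live b2: {p}→{p}
  live b3: {p}→{p}
  live b4: {p}→{p,r}
  live b5: {p,r}→{p}
  live b6: {p}→{d,p}
  live b7: {d,p}→{p}
  live b8: {p}→∅
  live b9: ∅→∅

live-out(b1) = ["p"]

Answer: ["p"]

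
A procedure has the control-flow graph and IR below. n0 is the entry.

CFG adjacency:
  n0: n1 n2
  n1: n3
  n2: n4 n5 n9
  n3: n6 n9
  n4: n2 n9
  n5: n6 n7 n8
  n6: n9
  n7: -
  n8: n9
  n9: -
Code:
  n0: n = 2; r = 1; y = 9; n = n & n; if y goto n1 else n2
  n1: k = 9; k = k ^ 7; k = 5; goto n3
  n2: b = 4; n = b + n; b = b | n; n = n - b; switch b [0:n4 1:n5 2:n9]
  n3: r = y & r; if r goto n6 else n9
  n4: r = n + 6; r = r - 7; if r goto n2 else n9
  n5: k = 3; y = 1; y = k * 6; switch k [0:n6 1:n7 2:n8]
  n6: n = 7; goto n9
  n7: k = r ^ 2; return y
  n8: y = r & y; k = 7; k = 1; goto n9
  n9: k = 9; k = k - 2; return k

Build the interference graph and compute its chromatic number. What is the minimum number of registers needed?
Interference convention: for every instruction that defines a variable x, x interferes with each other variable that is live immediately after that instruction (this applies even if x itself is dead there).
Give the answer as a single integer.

Answer: 3

Derivation:
Block summaries:
  n0 def {n,r,y} use ∅
  n1 def {k} use ∅
  n2 def {b,n} use {n}
  n3 def {r} use {r,y}
  n4 def {r} use {n}
  n5 def {k,y} use ∅
  n6 def {n} use ∅
  n7 def {k} use {r,y}
  n8 def {k,y} use {r,y}
  n9 def {k} use ∅

Live sets:
  n0 li=∅ lo={n,r,y}
  n1 li={r,y} lo={r,y}
  n2 li={n,r} lo={n,r}
  n3 li={r,y} lo=∅
  n4 li={n} lo={n,r}
  n5 li={r} lo={r,y}
  n6 li=∅ lo=∅
  n7 li={r,y} lo=∅
  n8 li={r,y} lo=∅
  n9 li=∅ lo=∅

Conflict graph:
  b↔{n,r}
  k↔{r,y}
  n↔{b,r,y}
  r↔{b,k,n,y}
  y↔{k,n,r}

Registers:
  clique {b,n,r} ⇒ need ≥ 3
  assign b→c2 k→c1 n→c1 r→c0 y→c2 — no edge inside a register ⇒ χ ≤ 3
  χ = 3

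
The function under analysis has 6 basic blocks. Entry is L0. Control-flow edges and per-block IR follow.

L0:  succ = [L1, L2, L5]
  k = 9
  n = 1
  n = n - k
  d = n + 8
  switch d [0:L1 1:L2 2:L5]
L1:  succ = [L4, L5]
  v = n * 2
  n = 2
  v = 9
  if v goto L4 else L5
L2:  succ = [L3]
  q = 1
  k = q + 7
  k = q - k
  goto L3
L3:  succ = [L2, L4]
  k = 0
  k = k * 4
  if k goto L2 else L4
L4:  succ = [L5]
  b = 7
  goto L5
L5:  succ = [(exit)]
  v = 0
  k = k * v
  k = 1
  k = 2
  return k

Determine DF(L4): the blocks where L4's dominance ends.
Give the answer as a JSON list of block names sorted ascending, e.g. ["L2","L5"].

idom tree: L1←L0 L2←L0 L3←L2 L4←L0 L5←L0
Dom∩ at merges:
  L2: preds {L0,L3}: {L0} ∩ {L0,L2,L3} = {L0}; idom=L0
  L4: preds {L1,L3}: {L0,L1} ∩ {L0,L2,L3} = {L0}; idom=L0
  L5: preds {L0,L1,L4}: {L0} ∩ {L0,L1} ∩ {L0,L4} = {L0}; idom=L0

DF derivation:
  L2←L0: walk · to L0
  L2←L3: walk L3→L2 to L0
  L4←L1: walk L1 to L0
  L4←L3: walk L3→L2 to L0
  L5←L0: walk · to L0
  L5←L1: walk L1 to L0
  L5←L4: walk L4 to L0
  L0: DF=∅
  L1: DF={L4,L5}
  L2: DF={L2,L4}
  L3: DF={L2,L4}
  L4: DF={L5}
  L5: DF=∅

DF(L4) = ["L5"]

Answer: ["L5"]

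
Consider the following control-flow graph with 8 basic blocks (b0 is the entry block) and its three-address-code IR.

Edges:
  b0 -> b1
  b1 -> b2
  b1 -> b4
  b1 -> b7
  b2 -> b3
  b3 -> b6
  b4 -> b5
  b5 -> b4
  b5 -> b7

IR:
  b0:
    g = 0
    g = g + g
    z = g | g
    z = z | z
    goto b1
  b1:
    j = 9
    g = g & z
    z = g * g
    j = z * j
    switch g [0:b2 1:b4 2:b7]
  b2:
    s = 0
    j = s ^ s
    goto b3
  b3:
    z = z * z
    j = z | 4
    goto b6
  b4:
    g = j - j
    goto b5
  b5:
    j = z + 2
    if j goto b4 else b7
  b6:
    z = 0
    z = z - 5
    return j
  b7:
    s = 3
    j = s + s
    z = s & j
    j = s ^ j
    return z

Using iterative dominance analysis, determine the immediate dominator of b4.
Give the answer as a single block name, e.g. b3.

idom tree: b1←b0 b2←b1 b3←b2 b4←b1 b5←b4 b6←b3 b7←b1
Dom at joins:
  b4: preds {b1,b5}: {b0,b1} ∩ {b0,b1,b4,b5} = {b0,b1}; idom=b1
  b7: preds {b1,b5}: {b0,b1} ∩ {b0,b1,b4,b5} = {b0,b1}; idom=b1

idom(b4) = b1

Answer: b1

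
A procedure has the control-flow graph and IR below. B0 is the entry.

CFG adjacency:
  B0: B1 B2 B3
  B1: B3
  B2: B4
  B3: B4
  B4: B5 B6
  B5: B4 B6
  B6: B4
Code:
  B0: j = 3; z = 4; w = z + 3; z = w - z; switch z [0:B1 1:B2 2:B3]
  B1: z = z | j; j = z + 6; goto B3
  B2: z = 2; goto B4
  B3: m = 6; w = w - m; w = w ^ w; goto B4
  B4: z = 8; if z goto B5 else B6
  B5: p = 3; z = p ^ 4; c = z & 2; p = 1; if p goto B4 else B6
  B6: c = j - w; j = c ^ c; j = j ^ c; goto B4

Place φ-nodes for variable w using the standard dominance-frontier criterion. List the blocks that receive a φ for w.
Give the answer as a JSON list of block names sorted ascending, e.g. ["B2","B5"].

idom tree: B1←B0 B2←B0 B3←B0 B4←B0 B5←B4 B6←B4
Join-block Dom:
  B3: preds {B0,B1}: {B0} ∩ {B0,B1} = {B0}; idom=B0
  B4: preds {B2,B3,B5,B6}: {B0,B2} ∩ {B0,B3} ∩ {B0,B4,B5} ∩ {B0,B4,B6} = {B0}; idom=B0
  B6: preds {B4,B5}: {B0,B4} ∩ {B0,B4,B5} = {B0,B4}; idom=B4

DF walk-up:
  join B3 pred B0: · stop@B0
  join B3 pred B1: B1 stop@B0
  join B4 pred B2: B2 stop@B0
  join B4 pred B3: B3 stop@B0
  join B4 pred B5: B5→B4 stop@B0
  join B4 pred B6: B6→B4 stop@B0
  join B6 pred B4: · stop@B4
  join B6 pred B5: B5 stop@B4
  DF(B0)=∅
  DF(B1)={B3}
  DF(B2)={B4}
  DF(B3)={B4}
  DF(B4)={B4}
  DF(B5)={B4,B6}
  DF(B6)={B4}

φ for w: defs {B0,B3}
  DF⁺ = {B4}

Answer: ["B4"]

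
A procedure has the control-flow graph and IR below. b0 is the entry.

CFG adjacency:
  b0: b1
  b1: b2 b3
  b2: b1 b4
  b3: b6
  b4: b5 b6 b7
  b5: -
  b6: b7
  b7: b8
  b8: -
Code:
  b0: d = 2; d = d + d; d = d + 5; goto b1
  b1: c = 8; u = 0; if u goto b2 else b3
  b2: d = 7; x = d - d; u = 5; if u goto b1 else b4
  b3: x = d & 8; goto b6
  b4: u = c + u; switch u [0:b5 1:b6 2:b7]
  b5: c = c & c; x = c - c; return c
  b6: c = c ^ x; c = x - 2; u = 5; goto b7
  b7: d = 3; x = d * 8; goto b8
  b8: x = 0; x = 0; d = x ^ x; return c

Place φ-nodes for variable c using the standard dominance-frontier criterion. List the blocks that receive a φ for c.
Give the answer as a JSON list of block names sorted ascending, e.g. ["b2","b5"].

Answer: ["b1", "b7"]

Derivation:
idom tree: b1←b0 b2←b1 b3←b1 b4←b2 b5←b4 b6←b1 b7←b1 b8←b7
Dom at joins:
  b1: preds {b0,b2}: {b0} ∩ {b0,b1,b2} = {b0}; idom=b0
  b6: preds {b3,b4}: {b0,b1,b3} ∩ {b0,b1,b2,b4} = {b0,b1}; idom=b1
  b7: preds {b4,b6}: {b0,b1,b2,b4} ∩ {b0,b1,b6} = {b0,b1}; idom=b1

DF walk-up:
  b1←b0: walk · to b0
  b1←b2: walk b2→b1 to b0
  b6←b3: walk b3 to b1
  b6←b4: walk b4→b2 to b1
  b7←b4: walk b4→b2 to b1
  b7←b6: walk b6 to b1
  DF(b0)=∅
  DF(b1)={b1}
  DF(b2)={b1,b6,b7}
  DF(b3)={b6}
  DF(b4)={b6,b7}
  DF(b5)=∅
  DF(b6)={b7}
  DF(b7)=∅
  DF(b8)=∅

φ for c: defs {b1,b5,b6}
  DF⁺ = {b1,b7}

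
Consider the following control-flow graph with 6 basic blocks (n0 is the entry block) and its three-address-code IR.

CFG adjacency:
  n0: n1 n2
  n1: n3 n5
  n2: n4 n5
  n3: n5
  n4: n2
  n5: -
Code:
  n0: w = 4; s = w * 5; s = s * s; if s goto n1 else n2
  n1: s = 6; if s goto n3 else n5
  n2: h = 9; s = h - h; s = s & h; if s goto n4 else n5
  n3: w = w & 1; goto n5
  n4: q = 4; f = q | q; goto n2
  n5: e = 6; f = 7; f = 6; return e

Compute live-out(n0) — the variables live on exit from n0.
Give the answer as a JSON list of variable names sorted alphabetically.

Block summaries:
  n0: def={s,w} ue=∅
  n1: def={s} ue=∅
  n2: def={h,s} ue=∅
  n3: def={w} ue={w}
  n4: def={f,q} ue=∅
  n5: def={e,f} ue=∅

Backward fixpoint:
  live n0: ∅→{w}
  live n1: {w}→{w}
  live n2: ∅→∅
  live n3: {w}→∅
  live n4: ∅→∅
  live n5: ∅→∅

live-out(n0) = ["w"]

Answer: ["w"]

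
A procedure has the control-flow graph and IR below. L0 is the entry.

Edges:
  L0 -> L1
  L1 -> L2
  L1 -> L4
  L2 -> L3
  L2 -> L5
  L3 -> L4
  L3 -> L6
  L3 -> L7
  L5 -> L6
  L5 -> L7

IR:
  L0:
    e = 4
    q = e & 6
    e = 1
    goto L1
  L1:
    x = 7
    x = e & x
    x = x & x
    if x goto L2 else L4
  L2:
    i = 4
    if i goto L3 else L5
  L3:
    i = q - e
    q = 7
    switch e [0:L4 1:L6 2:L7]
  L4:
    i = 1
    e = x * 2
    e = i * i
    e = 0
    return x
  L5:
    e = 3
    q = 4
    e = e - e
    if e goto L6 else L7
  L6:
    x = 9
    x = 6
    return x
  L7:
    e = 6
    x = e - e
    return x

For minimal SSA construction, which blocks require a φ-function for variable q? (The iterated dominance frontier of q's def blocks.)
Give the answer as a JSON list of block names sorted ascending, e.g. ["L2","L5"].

Answer: ["L4", "L6", "L7"]

Derivation:
idom tree: L1←L0 L2←L1 L3←L2 L4←L1 L5←L2 L6←L2 L7←L2
Dom at joins:
  L4: preds {L1,L3}: {L0,L1} ∩ {L0,L1,L2,L3} = {L0,L1}; idom=L1
  L6: preds {L3,L5}: {L0,L1,L2,L3} ∩ {L0,L1,L2,L5} = {L0,L1,L2}; idom=L2
  L7: preds {L3,L5}: {L0,L1,L2,L3} ∩ {L0,L1,L2,L5} = {L0,L1,L2}; idom=L2

DF derivation:
  join L4 pred L1: · stop@L1
  join L4 pred L3: L3→L2 stop@L1
  join L6 pred L3: L3 stop@L2
  join L6 pred L5: L5 stop@L2
  join L7 pred L3: L3 stop@L2
  join L7 pred L5: L5 stop@L2
  L0: DF=∅
  L1: DF=∅
  L2: DF={L4}
  L3: DF={L4,L6,L7}
  L4: DF=∅
  L5: DF={L6,L7}
  L6: DF=∅
  L7: DF=∅

φ for q: defs {L0,L3,L5}
  DF⁺ = {L4,L6,L7}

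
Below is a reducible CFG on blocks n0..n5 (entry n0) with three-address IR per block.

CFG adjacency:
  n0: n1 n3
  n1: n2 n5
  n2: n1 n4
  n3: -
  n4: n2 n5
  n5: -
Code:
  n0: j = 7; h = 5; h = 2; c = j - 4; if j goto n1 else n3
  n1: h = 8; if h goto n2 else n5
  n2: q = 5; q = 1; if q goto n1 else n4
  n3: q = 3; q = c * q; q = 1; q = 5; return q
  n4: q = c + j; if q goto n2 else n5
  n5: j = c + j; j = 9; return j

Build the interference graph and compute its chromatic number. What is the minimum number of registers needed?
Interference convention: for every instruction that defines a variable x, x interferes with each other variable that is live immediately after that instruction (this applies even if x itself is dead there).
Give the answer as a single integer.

Answer: 3

Analysis:
Per-block:
  n0: {c,h,j} / ∅
  n1: {h} / ∅
  n2: {q} / ∅
  n3: {q} / {c}
  n4: {q} / {c,j}
  n5: {j} / {c,j}

Liveness:
  n0 li=∅ lo={c,j}
  n1 li={c,j} lo={c,j}
  n2 li={c,j} lo={c,j}
  n3 li={c} lo=∅
  n4 li={c,j} lo={c,j}
  n5 li={c,j} lo=∅

Interference:
  c↔{h,j,q}
  h↔{c,j}
  j↔{c,h,q}
  q↔{c,j}

Chromatic number:
  {c,h,j} pairwise interfere (3-clique) ⇒ χ ≥ 3
  assign c→R0 h→R2 j→R1 q→R2 — no edge inside a register ⇒ χ ≤ 3
  χ = 3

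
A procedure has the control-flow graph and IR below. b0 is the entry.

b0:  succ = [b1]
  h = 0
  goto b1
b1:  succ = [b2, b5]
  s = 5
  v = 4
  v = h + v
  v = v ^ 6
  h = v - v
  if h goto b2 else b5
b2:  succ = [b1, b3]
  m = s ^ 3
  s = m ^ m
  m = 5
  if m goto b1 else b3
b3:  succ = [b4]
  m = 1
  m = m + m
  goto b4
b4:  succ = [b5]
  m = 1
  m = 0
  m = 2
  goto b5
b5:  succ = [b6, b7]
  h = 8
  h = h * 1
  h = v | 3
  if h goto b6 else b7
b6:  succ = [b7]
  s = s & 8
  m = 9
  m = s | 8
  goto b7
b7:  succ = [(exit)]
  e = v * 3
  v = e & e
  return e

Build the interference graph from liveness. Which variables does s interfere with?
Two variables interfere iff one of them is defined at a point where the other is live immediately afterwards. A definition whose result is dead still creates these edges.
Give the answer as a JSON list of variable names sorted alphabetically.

Answer: ["h", "m", "v"]

Derivation:
def/use:
  b0 def {h} use ∅
  b1 def {h,s,v} use {h}
  b2 def {m,s} use {s}
  b3 def {m} use ∅
  b4 def {m} use ∅
  b5 def {h} use {v}
  b6 def {m,s} use {s}
  b7 def {e,v} use {v}

Backward fixpoint:
  b0 li=∅ lo={h}
  b1 li={h} lo={h,s,v}
  b2 li={h,s,v} lo={h,s,v}
  b3 li={s,v} lo={s,v}
  b4 li={s,v} lo={s,v}
  b5 li={s,v} lo={s,v}
  b6 li={s,v} lo={v}
  b7 li={v} lo=∅

Conflict graph:
  e: {v}
  h: {m,s,v}
  m: {h,s,v}
  s: {h,m,v}
  v: {e,h,m,s}

N(s) = ["h", "m", "v"]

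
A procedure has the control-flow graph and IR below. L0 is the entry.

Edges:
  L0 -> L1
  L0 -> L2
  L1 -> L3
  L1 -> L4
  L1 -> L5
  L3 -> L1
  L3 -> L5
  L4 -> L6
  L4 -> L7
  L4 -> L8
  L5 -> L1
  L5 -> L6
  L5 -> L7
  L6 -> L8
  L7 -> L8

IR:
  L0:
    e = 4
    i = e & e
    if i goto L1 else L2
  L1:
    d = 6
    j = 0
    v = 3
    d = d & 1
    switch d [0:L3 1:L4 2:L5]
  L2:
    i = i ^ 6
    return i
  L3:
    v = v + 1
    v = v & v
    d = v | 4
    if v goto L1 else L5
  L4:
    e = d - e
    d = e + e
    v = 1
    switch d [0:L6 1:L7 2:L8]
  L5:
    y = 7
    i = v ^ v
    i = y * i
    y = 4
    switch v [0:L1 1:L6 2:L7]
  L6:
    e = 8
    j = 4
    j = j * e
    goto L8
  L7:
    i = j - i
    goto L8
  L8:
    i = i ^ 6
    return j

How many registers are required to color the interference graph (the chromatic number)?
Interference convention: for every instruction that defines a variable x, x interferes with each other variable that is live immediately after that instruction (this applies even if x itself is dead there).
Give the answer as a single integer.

def/use:
  L0: def={e,i} ue=∅
  L1: def={d,j,v} ue=∅
  L2: def={i} ue={i}
  L3: def={d,v} ue={v}
  L4: def={d,e,v} ue={d,e}
  L5: def={i,y} ue={v}
  L6: def={e,j} ue=∅
  L7: def={i} ue={i,j}
  L8: def={i} ue={i,j}

Live sets:
  live L0: ∅→{e,i}
  live L1: {e,i}→{d,e,i,j,v}
  live L2: {i}→∅
  live L3: {e,i,j,v}→{e,i,j,v}
  live L4: {d,e,i,j}→{i,j}
  live L5: {e,j,v}→{e,i,j}
  live L6: {i}→{i,j}
  live L7: {i,j}→{i,j}
  live L8: {i,j}→∅

Interference:
  d: {e,i,j,v}
  e: {d,i,j,v,y}
  i: {d,e,j,v,y}
  j: {d,e,i,v,y}
  v: {d,e,i,j,y}
  y: {e,i,j,v}

Registers:
  lower bound: {d,e,i,j,v} mutually conflict ⇒ χ ≥ 5
  5-colouring: r0={e}  r1={i}  r2={j}  r3={v}  r4={d,y}
  χ = 5

Answer: 5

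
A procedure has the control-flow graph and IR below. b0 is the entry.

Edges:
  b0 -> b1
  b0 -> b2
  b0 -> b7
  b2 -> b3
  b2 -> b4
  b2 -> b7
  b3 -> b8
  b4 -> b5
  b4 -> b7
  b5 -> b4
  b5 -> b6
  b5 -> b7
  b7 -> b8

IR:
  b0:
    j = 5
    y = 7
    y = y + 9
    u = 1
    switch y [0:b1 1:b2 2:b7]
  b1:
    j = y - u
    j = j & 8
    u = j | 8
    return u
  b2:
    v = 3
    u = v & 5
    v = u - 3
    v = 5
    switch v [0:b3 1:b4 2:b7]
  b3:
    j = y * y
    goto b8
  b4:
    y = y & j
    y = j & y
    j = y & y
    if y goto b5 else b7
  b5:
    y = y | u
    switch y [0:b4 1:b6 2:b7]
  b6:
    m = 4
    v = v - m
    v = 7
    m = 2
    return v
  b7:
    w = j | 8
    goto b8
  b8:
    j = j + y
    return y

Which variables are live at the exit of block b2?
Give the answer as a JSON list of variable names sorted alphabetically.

Answer: ["j", "u", "v", "y"]

Derivation:
Per-block:
  b0: def={j,u,y} ue=∅
  b1: def={j,u} ue={u,y}
  b2: def={u,v} ue=∅
  b3: def={j} ue={y}
  b4: def={j,y} ue={j,y}
  b5: def={y} ue={u,y}
  b6: def={m,v} ue={v}
  b7: def={w} ue={j}
  b8: def={j} ue={j,y}

Liveness:
  b0: in=∅ out={j,u,y}
  b1: in={u,y} out=∅
  b2: in={j,y} out={j,u,v,y}
  b3: in={y} out={j,y}
  b4: in={j,u,v,y} out={j,u,v,y}
  b5: in={j,u,v,y} out={j,u,v,y}
  b6: in={v} out=∅
  b7: in={j,y} out={j,y}
  b8: in={j,y} out=∅

live-out(b2) = ["j", "u", "v", "y"]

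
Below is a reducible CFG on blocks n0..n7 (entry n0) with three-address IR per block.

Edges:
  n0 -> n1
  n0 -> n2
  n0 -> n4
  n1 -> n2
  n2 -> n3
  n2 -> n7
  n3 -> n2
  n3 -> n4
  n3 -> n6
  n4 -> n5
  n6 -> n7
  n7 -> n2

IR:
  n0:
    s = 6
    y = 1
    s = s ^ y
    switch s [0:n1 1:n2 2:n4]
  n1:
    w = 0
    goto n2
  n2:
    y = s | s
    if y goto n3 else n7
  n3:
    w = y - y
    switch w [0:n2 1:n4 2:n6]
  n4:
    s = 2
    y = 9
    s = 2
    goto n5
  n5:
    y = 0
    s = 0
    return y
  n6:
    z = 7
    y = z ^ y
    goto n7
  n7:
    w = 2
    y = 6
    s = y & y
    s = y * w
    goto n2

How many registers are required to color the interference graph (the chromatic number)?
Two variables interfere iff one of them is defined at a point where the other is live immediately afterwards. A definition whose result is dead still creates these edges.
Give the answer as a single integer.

def/use:
  n0: def={s,y} ue=∅
  n1: def={w} ue=∅
  n2: def={y} ue={s}
  n3: def={w} ue={y}
  n4: def={s,y} ue=∅
  n5: def={s,y} ue=∅
  n6: def={y,z} ue={y}
  n7: def={s,w,y} ue=∅

Backward fixpoint:
  n0: in=∅ out={s}
  n1: in={s} out={s}
  n2: in={s} out={s,y}
  n3: in={s,y} out={s,y}
  n4: in=∅ out=∅
  n5: in=∅ out=∅
  n6: in={y} out=∅
  n7: in=∅ out={s}

Interference:
  s: {w,y}
  w: {s,y}
  y: {s,w,z}
  z: {y}

Registers:
  {s,w,y} pairwise interfere (3-clique) ⇒ χ ≥ 3
  assign s→R1 w→R2 y→R0 z→R1 — no edge inside a register ⇒ χ ≤ 3
  χ = 3

Answer: 3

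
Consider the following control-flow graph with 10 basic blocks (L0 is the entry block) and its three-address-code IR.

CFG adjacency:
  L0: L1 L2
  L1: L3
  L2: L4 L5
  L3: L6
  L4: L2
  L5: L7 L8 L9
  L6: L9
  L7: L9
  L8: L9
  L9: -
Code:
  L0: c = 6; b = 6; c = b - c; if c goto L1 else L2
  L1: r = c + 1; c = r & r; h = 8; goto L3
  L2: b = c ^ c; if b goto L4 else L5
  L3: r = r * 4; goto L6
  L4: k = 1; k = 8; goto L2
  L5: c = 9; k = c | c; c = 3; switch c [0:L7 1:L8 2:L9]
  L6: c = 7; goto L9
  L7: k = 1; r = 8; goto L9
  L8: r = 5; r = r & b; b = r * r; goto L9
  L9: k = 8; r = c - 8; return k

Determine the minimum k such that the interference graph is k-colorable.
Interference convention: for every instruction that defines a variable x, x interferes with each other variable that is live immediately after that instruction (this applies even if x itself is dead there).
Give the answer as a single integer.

Answer: 4

Derivation:
Per-block:
  L0: {b,c} / ∅
  L1: {c,h,r} / {c}
  L2: {b} / {c}
  L3: {r} / {r}
  L4: {k} / ∅
  L5: {c,k} / ∅
  L6: {c} / ∅
  L7: {k,r} / ∅
  L8: {b,r} / {b}
  L9: {k,r} / {c}

Live sets:
  L0 li=∅ lo={c}
  L1 li={c} lo={r}
  L2 li={c} lo={b,c}
  L3 li={r} lo=∅
  L4 li={c} lo={c}
  L5 li={b} lo={b,c}
  L6 li=∅ lo={c}
  L7 li={c} lo={c}
  L8 li={b,c} lo={c}
  L9 li={c} lo=∅

Interference:
  b↔{c,k,r}
  c↔{b,k,r}
  h↔{r}
  k↔{b,c,r}
  r↔{b,c,h,k}

Colouring:
  {b,c,k,r} pairwise interfere (4-clique) ⇒ χ ≥ 4
  4-colouring: R0={r}  R1={b,h}  R2={c}  R3={k}
  χ = 4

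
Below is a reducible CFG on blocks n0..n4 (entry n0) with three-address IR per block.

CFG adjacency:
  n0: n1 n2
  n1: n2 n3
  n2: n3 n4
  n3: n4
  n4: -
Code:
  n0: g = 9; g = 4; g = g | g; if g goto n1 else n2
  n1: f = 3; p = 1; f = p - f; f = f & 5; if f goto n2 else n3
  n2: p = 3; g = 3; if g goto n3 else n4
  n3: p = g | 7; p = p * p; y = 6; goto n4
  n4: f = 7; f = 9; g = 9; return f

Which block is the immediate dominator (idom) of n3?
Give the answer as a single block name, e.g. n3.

Answer: n0

Analysis:
idom tree: n1←n0 n2←n0 n3←n0 n4←n0
Join-block Dom:
  n2: preds {n0,n1}: {n0} ∩ {n0,n1} = {n0}; idom=n0
  n3: preds {n1,n2}: {n0,n1} ∩ {n0,n2} = {n0}; idom=n0
  n4: preds {n2,n3}: {n0,n2} ∩ {n0,n3} = {n0}; idom=n0

idom(n3) = n0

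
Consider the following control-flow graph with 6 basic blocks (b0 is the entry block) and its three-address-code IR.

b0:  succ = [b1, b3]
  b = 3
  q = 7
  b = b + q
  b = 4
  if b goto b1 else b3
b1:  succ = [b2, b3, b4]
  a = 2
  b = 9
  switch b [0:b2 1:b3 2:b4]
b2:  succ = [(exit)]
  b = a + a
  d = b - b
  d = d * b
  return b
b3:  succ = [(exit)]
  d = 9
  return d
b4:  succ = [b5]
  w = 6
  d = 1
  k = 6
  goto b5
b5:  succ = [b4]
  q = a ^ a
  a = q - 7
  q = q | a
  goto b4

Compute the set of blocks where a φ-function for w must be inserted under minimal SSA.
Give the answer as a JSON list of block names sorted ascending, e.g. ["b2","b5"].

idom tree: b1←b0 b2←b1 b3←b0 b4←b1 b5←b4
Dom∩ at merges:
  b3: preds {b0,b1}: {b0} ∩ {b0,b1} = {b0}; idom=b0
  b4: preds {b1,b5}: {b0,b1} ∩ {b0,b1,b4,b5} = {b0,b1}; idom=b1

DF walk-up:
  b3←b0: walk · to b0
  b3←b1: walk b1 to b0
  b4←b1: walk · to b1
  b4←b5: walk b5→b4 to b1
  b0 → ∅
  b1 → {b3}
  b2 → ∅
  b3 → ∅
  b4 → {b4}
  b5 → {b4}

φ for w: defs {b4}
  DF⁺ = {b4}

Answer: ["b4"]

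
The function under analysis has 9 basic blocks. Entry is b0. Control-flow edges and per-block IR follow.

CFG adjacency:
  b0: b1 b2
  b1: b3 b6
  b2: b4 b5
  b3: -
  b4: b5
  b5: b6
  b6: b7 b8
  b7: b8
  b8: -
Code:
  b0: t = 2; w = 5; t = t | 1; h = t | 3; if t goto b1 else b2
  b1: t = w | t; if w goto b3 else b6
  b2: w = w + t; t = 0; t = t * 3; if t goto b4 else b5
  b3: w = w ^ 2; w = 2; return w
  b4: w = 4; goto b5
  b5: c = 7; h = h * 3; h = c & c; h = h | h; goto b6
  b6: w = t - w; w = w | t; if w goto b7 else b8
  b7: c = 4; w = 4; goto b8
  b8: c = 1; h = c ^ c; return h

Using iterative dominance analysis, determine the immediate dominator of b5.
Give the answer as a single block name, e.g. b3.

idom tree: b1←b0 b2←b0 b3←b1 b4←b2 b5←b2 b6←b0 b7←b6 b8←b6
Join-block Dom:
  b5: preds {b2,b4}: {b0,b2} ∩ {b0,b2,b4} = {b0,b2}; idom=b2
  b6: preds {b1,b5}: {b0,b1} ∩ {b0,b2,b5} = {b0}; idom=b0
  b8: preds {b6,b7}: {b0,b6} ∩ {b0,b6,b7} = {b0,b6}; idom=b6

idom(b5) = b2

Answer: b2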